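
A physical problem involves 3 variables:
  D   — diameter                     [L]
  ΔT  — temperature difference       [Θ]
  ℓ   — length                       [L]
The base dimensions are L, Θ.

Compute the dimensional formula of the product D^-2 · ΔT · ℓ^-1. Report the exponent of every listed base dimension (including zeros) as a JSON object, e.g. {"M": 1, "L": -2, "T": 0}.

{"L": -3, "Θ": 1}

Dimensional matrix (L×Θ by D×ΔT×ℓ):
  L: [ 1  0  1]
  Θ: [ 0  1  0]
  [L]: (-2)·1+(1)·0+(-1)·1 = -3
  [Θ]: (-2)·0+(1)·1+(-1)·0 = 1
⇒ L^-3 Θ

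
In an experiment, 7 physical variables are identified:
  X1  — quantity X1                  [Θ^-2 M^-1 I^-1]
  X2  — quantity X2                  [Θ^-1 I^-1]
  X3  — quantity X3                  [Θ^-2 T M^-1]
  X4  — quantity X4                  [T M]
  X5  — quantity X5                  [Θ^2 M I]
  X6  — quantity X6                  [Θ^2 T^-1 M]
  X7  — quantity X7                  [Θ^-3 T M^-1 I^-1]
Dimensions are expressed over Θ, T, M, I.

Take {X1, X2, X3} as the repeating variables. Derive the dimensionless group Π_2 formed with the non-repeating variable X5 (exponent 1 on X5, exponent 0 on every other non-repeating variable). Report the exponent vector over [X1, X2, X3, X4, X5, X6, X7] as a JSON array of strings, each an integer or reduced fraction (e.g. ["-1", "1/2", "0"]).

Exponent matrix [Θ,T,M,I] × [X1,X2,X3,X4,X5,X6,X7]:
  Θ: [-2 -1 -2  0  2  2 -3]
  T: [ 0  0  1  1  0 -1  1]
  M: [-1  0 -1  1  1  1 -1]
  I: [-1 -1  0  0  1  0 -1]
Echelon form has 3 nonzero rows (pivots: X1,X2,X3)
Repeat: X1,X2,X3; free: X4,X5,X6,X7
RREF:
  r0: [   1    0    0   -2   -1    0    0]
  r1: [   0    1    0    2    0    0    1]
  r2: [   0    0    1    1    0   -1    1]
  r3: [   0    0    0    0    0    0    0]
Fix exponent of X5 at 1, X4 at 0, X6 at 0, X7 at 0; solve each RREF row for its pivot's exponent:
  r0: exp(X1) + (-1)·1 = 0 ⇒ exp(X1) = 1
  r1: exp(X2) + (0)·1 = 0 ⇒ exp(X2) = 0
  r2: exp(X3) + (0)·1 = 0 ⇒ exp(X3) = 0
Π_2 = X1 · X5

["1", "0", "0", "0", "1", "0", "0"]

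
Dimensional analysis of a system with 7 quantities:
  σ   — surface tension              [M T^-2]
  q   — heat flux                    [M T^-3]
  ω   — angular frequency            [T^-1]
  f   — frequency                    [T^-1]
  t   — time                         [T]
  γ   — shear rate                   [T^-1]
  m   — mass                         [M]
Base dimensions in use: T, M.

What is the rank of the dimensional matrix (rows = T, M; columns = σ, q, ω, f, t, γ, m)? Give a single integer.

2

Dimensional matrix (T×M by σ×q×ω×f×t×γ×m):
  T: [-2 -3 -1 -1  1 -1  0]
  M: [ 1  1  0  0  0  0  1]
Row reduction gives pivot columns σ,q; rank = 2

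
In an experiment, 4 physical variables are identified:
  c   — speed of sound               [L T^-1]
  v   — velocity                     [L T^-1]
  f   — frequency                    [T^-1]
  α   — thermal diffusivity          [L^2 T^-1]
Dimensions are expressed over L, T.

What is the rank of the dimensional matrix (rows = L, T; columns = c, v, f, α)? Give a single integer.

2

Write exponents as rows L,T / cols c,v,f,α:
  L: [ 1  1  0  2]
  T: [-1 -1 -1 -1]
Row reduction gives pivot columns c,f; rank = 2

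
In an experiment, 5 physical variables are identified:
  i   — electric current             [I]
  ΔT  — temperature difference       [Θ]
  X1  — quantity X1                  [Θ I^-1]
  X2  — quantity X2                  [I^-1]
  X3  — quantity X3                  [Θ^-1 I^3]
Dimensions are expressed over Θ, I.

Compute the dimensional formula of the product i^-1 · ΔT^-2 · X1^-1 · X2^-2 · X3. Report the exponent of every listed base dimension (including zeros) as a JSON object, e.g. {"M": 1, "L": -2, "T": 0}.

{"Θ": -4, "I": 5}

Write exponents as rows Θ,I / cols i,ΔT,X1,X2,X3:
  Θ: [ 0  1  1  0 -1]
  I: [ 1  0 -1 -1  3]
  [Θ]: (-1)·0+(-2)·1+(-1)·1+(-2)·0+(1)·-1 = -4
  [I]: (-1)·1+(-2)·0+(-1)·-1+(-2)·-1+(1)·3 = 5
⇒ Θ^-4 I^5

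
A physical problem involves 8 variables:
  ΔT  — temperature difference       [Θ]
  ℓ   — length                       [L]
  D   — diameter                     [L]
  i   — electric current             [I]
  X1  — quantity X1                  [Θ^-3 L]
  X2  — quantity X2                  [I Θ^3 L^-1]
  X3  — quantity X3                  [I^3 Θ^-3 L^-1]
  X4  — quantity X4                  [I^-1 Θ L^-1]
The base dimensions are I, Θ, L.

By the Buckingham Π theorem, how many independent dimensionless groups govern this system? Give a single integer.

5

Write exponents as rows I,Θ,L / cols ΔT,ℓ,D,i,X1,X2,X3,X4:
  I: [ 0  0  0  1  0  1  3 -1]
  Θ: [ 1  0  0  0 -3  3 -3  1]
  L: [ 0  1  1  0  1 -1 -1 -1]
Echelon form has 3 nonzero rows (pivots: ΔT,ℓ,i)
n=8, r=3 ⇒ 5 dimensionless groups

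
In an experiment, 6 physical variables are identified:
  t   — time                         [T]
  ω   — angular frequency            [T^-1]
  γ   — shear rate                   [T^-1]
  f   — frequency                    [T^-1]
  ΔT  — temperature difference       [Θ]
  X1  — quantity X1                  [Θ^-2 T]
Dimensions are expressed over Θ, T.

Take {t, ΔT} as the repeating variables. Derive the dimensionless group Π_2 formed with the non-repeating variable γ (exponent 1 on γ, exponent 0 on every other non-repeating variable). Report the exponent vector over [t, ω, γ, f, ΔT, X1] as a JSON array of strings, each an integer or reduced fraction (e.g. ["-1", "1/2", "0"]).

Dimensional matrix (Θ×T by t×ω×γ×f×ΔT×X1):
  Θ: [ 0  0  0  0  1 -2]
  T: [ 1 -1 -1 -1  0  1]
Echelon form has 2 nonzero rows (pivots: t,ΔT)
Repeat: t,ΔT; free: ω,γ,f,X1
RREF:
  r0: [   1   -1   -1   -1    0    1]
  r1: [   0    0    0    0    1   -2]
Fix exponent of γ at 1, ω at 0, f at 0, X1 at 0; solve each RREF row for its pivot's exponent:
  r0: exp(t) + (-1)·1 = 0 ⇒ exp(t) = 1
  r1: exp(ΔT) + (0)·1 = 0 ⇒ exp(ΔT) = 0
Π_2 = t · γ

["1", "0", "1", "0", "0", "0"]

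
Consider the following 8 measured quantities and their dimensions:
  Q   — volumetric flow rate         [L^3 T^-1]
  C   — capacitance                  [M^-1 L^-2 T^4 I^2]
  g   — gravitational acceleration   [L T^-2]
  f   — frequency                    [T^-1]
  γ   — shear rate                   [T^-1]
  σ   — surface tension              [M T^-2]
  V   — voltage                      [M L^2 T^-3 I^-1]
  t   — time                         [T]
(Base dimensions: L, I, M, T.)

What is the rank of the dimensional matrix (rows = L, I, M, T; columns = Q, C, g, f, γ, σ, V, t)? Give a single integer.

4

Dimensional matrix (L×I×M×T by Q×C×g×f×γ×σ×V×t):
  L: [ 3 -2  1  0  0  0  2  0]
  I: [ 0  2  0  0  0  0 -1  0]
  M: [ 0 -1  0  0  0  1  1  0]
  T: [-1  4 -2 -1 -1 -2 -3  1]
Echelon form has 4 nonzero rows (pivots: Q,C,g,σ)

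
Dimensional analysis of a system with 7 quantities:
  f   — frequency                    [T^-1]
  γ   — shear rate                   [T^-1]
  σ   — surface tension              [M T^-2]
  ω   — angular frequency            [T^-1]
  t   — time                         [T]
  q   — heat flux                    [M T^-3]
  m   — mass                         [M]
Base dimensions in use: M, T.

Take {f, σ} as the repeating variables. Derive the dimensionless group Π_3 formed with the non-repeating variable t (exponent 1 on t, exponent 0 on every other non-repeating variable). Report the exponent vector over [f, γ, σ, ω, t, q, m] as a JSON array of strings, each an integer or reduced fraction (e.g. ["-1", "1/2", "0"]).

["1", "0", "0", "0", "1", "0", "0"]

Write exponents as rows M,T / cols f,γ,σ,ω,t,q,m:
  M: [ 0  0  1  0  0  1  1]
  T: [-1 -1 -2 -1  1 -3  0]
Echelon form has 2 nonzero rows (pivots: f,σ)
Pivot set = {f,σ}, free = {γ,ω,t,q,m}
RREF:
  r0: [   1    1    0    1   -1    1   -2]
  r1: [   0    0    1    0    0    1    1]
Fix exponent of t at 1, γ at 0, ω at 0, q at 0, m at 0; solve each RREF row for its pivot's exponent:
  r0: exp(f) + (-1)·1 = 0 ⇒ exp(f) = 1
  r1: exp(σ) + (0)·1 = 0 ⇒ exp(σ) = 0
Π_3 = f · t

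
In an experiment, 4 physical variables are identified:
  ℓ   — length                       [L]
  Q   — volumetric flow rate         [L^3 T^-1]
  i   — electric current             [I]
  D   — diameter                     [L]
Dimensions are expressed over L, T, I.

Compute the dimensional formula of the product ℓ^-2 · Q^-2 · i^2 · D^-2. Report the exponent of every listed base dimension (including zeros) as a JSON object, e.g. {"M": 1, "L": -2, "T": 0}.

{"L": -10, "T": 2, "I": 2}

Exponent matrix [L,T,I] × [ℓ,Q,i,D]:
  L: [ 1  3  0  1]
  T: [ 0 -1  0  0]
  I: [ 0  0  1  0]
  [L]: (-2)·1+(-2)·3+(2)·0+(-2)·1 = -10
  [T]: (-2)·0+(-2)·-1+(2)·0+(-2)·0 = 2
  [I]: (-2)·0+(-2)·0+(2)·1+(-2)·0 = 2
⇒ L^-10 T^2 I^2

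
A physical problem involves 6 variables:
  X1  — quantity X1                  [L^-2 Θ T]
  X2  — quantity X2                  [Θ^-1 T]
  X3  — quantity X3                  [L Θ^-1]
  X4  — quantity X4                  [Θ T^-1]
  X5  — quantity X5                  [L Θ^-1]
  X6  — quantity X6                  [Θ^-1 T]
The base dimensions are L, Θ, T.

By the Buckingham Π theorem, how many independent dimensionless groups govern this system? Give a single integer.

Dimensional matrix (L×Θ×T by X1×X2×X3×X4×X5×X6):
  L: [-2  0  1  0  1  0]
  Θ: [ 1 -1 -1  1 -1 -1]
  T: [ 1  1  0 -1  0  1]
Row reduction gives pivot columns X1,X2; rank = 2
n=6, r=2 ⇒ 4 dimensionless groups

4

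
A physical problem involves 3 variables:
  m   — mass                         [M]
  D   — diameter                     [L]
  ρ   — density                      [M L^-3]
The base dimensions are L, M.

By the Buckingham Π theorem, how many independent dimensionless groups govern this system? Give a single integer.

Dimensional matrix (L×M by m×D×ρ):
  L: [ 0  1 -3]
  M: [ 1  0  1]
Echelon form has 2 nonzero rows (pivots: m,D)
3 vars − rank 2 = 1 Π group

1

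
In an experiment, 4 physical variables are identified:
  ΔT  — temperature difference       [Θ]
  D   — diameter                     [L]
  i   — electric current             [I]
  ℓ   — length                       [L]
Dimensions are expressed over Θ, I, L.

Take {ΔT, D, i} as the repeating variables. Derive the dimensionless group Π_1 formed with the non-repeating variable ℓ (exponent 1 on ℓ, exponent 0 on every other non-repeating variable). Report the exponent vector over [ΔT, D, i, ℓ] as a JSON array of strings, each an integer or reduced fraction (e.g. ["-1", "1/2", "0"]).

["0", "-1", "0", "1"]

Dimensional matrix (Θ×I×L by ΔT×D×i×ℓ):
  Θ: [ 1  0  0  0]
  I: [ 0  0  1  0]
  L: [ 0  1  0  1]
Row reduction gives pivot columns ΔT,D,i; rank = 3
Pivot set = {ΔT,D,i}, free = {ℓ}
RREF:
  r0: [   1    0    0    0]
  r1: [   0    1    0    1]
  r2: [   0    0    1    0]
Fix exponent of ℓ at 1; solve each RREF row for its pivot's exponent:
  r0: exp(ΔT) + (0)·1 = 0 ⇒ exp(ΔT) = 0
  r1: exp(D) + (1)·1 = 0 ⇒ exp(D) = -1
  r2: exp(i) + (0)·1 = 0 ⇒ exp(i) = 0
Π_1 = D^-1 · ℓ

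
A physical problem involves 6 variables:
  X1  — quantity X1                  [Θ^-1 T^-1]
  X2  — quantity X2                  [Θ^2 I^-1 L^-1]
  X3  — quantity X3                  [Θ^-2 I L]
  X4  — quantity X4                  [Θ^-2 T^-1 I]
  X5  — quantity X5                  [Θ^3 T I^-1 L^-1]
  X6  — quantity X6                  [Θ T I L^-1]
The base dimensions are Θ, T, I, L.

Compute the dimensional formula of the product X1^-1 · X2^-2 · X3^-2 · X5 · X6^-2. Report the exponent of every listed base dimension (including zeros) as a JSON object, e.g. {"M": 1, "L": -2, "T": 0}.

{"Θ": 2, "T": 0, "I": -3, "L": 1}

Dimensional matrix (Θ×T×I×L by X1×X2×X3×X4×X5×X6):
  Θ: [-1  2 -2 -2  3  1]
  T: [-1  0  0 -1  1  1]
  I: [ 0 -1  1  1 -1  1]
  L: [ 0 -1  1  0 -1 -1]
  [Θ]: (-1)·-1+(-2)·2+(-2)·-2+(1)·3+(-2)·1 = 2
  [T]: (-1)·-1+(-2)·0+(-2)·0+(1)·1+(-2)·1 = 0
  [I]: (-1)·0+(-2)·-1+(-2)·1+(1)·-1+(-2)·1 = -3
  [L]: (-1)·0+(-2)·-1+(-2)·1+(1)·-1+(-2)·-1 = 1
⇒ Θ^2 I^-3 L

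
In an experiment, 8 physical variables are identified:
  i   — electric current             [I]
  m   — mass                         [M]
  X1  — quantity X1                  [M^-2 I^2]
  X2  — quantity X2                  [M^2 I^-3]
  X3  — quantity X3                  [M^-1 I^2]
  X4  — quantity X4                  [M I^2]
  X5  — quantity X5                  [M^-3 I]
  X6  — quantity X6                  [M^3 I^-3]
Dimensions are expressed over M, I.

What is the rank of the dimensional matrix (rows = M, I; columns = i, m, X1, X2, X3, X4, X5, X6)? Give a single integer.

2

Write exponents as rows M,I / cols i,m,X1,X2,X3,X4,X5,X6:
  M: [ 0  1 -2  2 -1  1 -3  3]
  I: [ 1  0  2 -3  2  2  1 -3]
RREF → pivots at {i,m} ⇒ r = 2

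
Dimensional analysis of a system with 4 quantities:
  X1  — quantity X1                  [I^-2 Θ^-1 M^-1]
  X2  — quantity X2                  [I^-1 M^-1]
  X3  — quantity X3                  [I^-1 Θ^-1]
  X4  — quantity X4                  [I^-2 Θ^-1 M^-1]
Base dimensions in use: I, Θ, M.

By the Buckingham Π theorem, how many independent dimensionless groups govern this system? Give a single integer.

Write exponents as rows I,Θ,M / cols X1,X2,X3,X4:
  I: [-2 -1 -1 -2]
  Θ: [-1  0 -1 -1]
  M: [-1 -1  0 -1]
Echelon form has 2 nonzero rows (pivots: X1,X2)
4 vars − rank 2 = 2 Π groups

2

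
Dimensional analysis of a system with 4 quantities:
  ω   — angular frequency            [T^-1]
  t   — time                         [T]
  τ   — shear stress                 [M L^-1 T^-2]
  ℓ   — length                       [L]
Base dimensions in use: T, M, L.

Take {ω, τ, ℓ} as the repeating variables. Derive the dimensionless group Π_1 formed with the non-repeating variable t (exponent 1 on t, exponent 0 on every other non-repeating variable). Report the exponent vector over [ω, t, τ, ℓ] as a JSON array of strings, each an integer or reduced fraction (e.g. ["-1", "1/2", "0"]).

["1", "1", "0", "0"]

Exponent matrix [T,M,L] × [ω,t,τ,ℓ]:
  T: [-1  1 -2  0]
  M: [ 0  0  1  0]
  L: [ 0  0 -1  1]
RREF → pivots at {ω,τ,ℓ} ⇒ r = 3
Pivot set = {ω,τ,ℓ}, free = {t}
RREF:
  r0: [   1   -1    0    0]
  r1: [   0    0    1    0]
  r2: [   0    0    0    1]
Fix exponent of t at 1; solve each RREF row for its pivot's exponent:
  r0: exp(ω) + (-1)·1 = 0 ⇒ exp(ω) = 1
  r1: exp(τ) + (0)·1 = 0 ⇒ exp(τ) = 0
  r2: exp(ℓ) + (0)·1 = 0 ⇒ exp(ℓ) = 0
Π_1 = ω · t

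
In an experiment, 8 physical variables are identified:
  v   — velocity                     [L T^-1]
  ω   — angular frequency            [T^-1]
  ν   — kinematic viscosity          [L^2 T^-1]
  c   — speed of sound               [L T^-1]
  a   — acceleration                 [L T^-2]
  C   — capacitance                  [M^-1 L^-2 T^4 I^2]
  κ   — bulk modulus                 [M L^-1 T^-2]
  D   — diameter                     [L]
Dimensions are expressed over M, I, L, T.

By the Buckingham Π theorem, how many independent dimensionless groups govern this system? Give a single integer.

Exponent matrix [M,I,L,T] × [v,ω,ν,c,a,C,κ,D]:
  M: [ 0  0  0  0  0 -1  1  0]
  I: [ 0  0  0  0  0  2  0  0]
  L: [ 1  0  2  1  1 -2 -1  1]
  T: [-1 -1 -1 -1 -2  4 -2  0]
Echelon form has 4 nonzero rows (pivots: v,ω,C,κ)
n=8, r=4 ⇒ 4 dimensionless groups

4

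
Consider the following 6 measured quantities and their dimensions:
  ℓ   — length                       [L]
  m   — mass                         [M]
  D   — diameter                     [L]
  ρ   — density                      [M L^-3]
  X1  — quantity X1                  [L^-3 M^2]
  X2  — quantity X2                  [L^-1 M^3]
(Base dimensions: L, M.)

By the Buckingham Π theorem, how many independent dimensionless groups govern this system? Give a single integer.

4

Dimensional matrix (L×M by ℓ×m×D×ρ×X1×X2):
  L: [ 1  0  1 -3 -3 -1]
  M: [ 0  1  0  1  2  3]
Echelon form has 2 nonzero rows (pivots: ℓ,m)
Π count = n − r = 6 − 2 = 4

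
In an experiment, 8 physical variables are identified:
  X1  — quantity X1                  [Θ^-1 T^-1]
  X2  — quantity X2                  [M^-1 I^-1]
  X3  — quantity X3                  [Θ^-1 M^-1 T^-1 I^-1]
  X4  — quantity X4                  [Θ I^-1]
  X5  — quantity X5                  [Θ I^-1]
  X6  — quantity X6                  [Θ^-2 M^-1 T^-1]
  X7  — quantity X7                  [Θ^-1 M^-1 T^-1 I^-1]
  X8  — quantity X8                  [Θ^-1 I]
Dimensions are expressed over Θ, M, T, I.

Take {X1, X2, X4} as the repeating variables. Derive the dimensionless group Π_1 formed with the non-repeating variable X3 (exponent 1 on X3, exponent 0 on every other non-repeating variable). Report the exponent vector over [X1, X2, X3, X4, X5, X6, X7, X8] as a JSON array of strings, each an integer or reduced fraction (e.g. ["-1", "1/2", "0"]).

Exponent matrix [Θ,M,T,I] × [X1,X2,X3,X4,X5,X6,X7,X8]:
  Θ: [-1  0 -1  1  1 -2 -1 -1]
  M: [ 0 -1 -1  0  0 -1 -1  0]
  T: [-1  0 -1  0  0 -1 -1  0]
  I: [ 0 -1 -1 -1 -1  0 -1  1]
Echelon form has 3 nonzero rows (pivots: X1,X2,X4)
Repeat: X1,X2,X4; free: X3,X5,X6,X7,X8
RREF:
  r0: [   1    0    1    0    0    1    1    0]
  r1: [   0    1    1    0    0    1    1    0]
  r2: [   0    0    0    1    1   -1    0   -1]
  r3: [   0    0    0    0    0    0    0    0]
Fix exponent of X3 at 1, X5 at 0, X6 at 0, X7 at 0, X8 at 0; solve each RREF row for its pivot's exponent:
  r0: exp(X1) + (1)·1 = 0 ⇒ exp(X1) = -1
  r1: exp(X2) + (1)·1 = 0 ⇒ exp(X2) = -1
  r2: exp(X4) + (0)·1 = 0 ⇒ exp(X4) = 0
Π_1 = X1^-1 · X2^-1 · X3

["-1", "-1", "1", "0", "0", "0", "0", "0"]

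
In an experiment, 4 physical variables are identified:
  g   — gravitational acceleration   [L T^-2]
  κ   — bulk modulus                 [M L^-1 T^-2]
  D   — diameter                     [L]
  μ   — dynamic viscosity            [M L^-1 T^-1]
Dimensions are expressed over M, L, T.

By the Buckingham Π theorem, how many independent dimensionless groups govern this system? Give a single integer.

1

Write exponents as rows M,L,T / cols g,κ,D,μ:
  M: [ 0  1  0  1]
  L: [ 1 -1  1 -1]
  T: [-2 -2  0 -1]
RREF → pivots at {g,κ,D} ⇒ r = 3
n=4, r=3 ⇒ 1 dimensionless group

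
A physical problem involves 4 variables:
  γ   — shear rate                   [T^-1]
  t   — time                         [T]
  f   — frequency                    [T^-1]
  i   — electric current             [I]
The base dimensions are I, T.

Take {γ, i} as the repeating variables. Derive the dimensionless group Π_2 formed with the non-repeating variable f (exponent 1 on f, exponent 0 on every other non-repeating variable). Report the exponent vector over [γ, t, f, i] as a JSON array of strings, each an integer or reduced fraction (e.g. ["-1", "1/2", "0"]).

Dimensional matrix (I×T by γ×t×f×i):
  I: [ 0  0  0  1]
  T: [-1  1 -1  0]
RREF → pivots at {γ,i} ⇒ r = 2
Repeat: γ,i; free: t,f
RREF:
  r0: [   1   -1    1    0]
  r1: [   0    0    0    1]
Fix exponent of f at 1, t at 0; solve each RREF row for its pivot's exponent:
  r0: exp(γ) + (1)·1 = 0 ⇒ exp(γ) = -1
  r1: exp(i) + (0)·1 = 0 ⇒ exp(i) = 0
Π_2 = γ^-1 · f

["-1", "0", "1", "0"]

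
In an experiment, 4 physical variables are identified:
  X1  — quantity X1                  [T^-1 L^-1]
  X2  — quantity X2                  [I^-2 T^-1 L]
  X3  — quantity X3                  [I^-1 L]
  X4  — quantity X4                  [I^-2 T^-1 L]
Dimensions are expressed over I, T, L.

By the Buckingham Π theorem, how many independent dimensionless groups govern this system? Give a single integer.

Dimensional matrix (I×T×L by X1×X2×X3×X4):
  I: [ 0 -2 -1 -2]
  T: [-1 -1  0 -1]
  L: [-1  1  1  1]
Row reduction gives pivot columns X1,X2; rank = 2
n=4, r=2 ⇒ 2 dimensionless groups

2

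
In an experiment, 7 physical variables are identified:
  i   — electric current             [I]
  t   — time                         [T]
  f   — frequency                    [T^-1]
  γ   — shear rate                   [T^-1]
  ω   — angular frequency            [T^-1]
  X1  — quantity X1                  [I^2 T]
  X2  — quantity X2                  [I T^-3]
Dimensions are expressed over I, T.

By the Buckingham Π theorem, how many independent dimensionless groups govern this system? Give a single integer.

5

Exponent matrix [I,T] × [i,t,f,γ,ω,X1,X2]:
  I: [ 1  0  0  0  0  2  1]
  T: [ 0  1 -1 -1 -1  1 -3]
Row reduction gives pivot columns i,t; rank = 2
7 vars − rank 2 = 5 Π groups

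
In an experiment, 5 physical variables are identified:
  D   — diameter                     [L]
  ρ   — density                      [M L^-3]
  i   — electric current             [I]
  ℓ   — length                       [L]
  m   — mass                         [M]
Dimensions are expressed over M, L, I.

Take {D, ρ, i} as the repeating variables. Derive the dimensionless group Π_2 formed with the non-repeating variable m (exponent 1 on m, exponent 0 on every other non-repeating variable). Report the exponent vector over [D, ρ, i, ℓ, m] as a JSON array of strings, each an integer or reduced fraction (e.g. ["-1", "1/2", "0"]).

["-3", "-1", "0", "0", "1"]

Write exponents as rows M,L,I / cols D,ρ,i,ℓ,m:
  M: [ 0  1  0  0  1]
  L: [ 1 -3  0  1  0]
  I: [ 0  0  1  0  0]
RREF → pivots at {D,ρ,i} ⇒ r = 3
Repeat: D,ρ,i; free: ℓ,m
RREF:
  r0: [   1    0    0    1    3]
  r1: [   0    1    0    0    1]
  r2: [   0    0    1    0    0]
Fix exponent of m at 1, ℓ at 0; solve each RREF row for its pivot's exponent:
  r0: exp(D) + (3)·1 = 0 ⇒ exp(D) = -3
  r1: exp(ρ) + (1)·1 = 0 ⇒ exp(ρ) = -1
  r2: exp(i) + (0)·1 = 0 ⇒ exp(i) = 0
Π_2 = D^-3 · ρ^-1 · m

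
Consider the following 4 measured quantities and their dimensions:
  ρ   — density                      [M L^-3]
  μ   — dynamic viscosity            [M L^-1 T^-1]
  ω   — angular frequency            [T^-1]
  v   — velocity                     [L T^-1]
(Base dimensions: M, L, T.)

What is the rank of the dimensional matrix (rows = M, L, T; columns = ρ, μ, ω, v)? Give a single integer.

Dimensional matrix (M×L×T by ρ×μ×ω×v):
  M: [ 1  1  0  0]
  L: [-3 -1  0  1]
  T: [ 0 -1 -1 -1]
Row reduction gives pivot columns ρ,μ,ω; rank = 3

3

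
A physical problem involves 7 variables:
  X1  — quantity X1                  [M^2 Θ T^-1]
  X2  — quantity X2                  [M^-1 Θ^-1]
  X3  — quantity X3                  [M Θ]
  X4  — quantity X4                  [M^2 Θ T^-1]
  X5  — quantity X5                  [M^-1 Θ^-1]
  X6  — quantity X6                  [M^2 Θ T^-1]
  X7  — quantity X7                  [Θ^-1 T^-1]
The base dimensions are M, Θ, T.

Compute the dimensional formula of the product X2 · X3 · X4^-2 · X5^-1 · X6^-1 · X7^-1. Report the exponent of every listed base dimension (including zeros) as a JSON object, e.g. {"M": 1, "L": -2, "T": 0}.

{"M": -5, "Θ": -1, "T": 4}

Exponent matrix [M,Θ,T] × [X1,X2,X3,X4,X5,X6,X7]:
  M: [ 2 -1  1  2 -1  2  0]
  Θ: [ 1 -1  1  1 -1  1 -1]
  T: [-1  0  0 -1  0 -1 -1]
  [M]: (1)·-1+(1)·1+(-2)·2+(-1)·-1+(-1)·2+(-1)·0 = -5
  [Θ]: (1)·-1+(1)·1+(-2)·1+(-1)·-1+(-1)·1+(-1)·-1 = -1
  [T]: (1)·0+(1)·0+(-2)·-1+(-1)·0+(-1)·-1+(-1)·-1 = 4
⇒ M^-5 Θ^-1 T^4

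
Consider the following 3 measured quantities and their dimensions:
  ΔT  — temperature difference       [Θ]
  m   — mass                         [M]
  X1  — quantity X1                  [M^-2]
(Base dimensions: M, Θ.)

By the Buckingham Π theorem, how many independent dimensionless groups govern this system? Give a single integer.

1

Exponent matrix [M,Θ] × [ΔT,m,X1]:
  M: [ 0  1 -2]
  Θ: [ 1  0  0]
Echelon form has 2 nonzero rows (pivots: ΔT,m)
n=3, r=2 ⇒ 1 dimensionless group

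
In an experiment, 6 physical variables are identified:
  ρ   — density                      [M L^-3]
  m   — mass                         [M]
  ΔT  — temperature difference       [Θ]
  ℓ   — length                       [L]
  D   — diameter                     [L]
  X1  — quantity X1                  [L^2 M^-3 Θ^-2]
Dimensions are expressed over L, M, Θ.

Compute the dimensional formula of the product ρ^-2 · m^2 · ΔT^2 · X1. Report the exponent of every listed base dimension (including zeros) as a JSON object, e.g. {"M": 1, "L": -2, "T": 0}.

{"L": 8, "M": -3, "Θ": 0}

Write exponents as rows L,M,Θ / cols ρ,m,ΔT,ℓ,D,X1:
  L: [-3  0  0  1  1  2]
  M: [ 1  1  0  0  0 -3]
  Θ: [ 0  0  1  0  0 -2]
  [L]: (-2)·-3+(2)·0+(2)·0+(1)·2 = 8
  [M]: (-2)·1+(2)·1+(2)·0+(1)·-3 = -3
  [Θ]: (-2)·0+(2)·0+(2)·1+(1)·-2 = 0
⇒ L^8 M^-3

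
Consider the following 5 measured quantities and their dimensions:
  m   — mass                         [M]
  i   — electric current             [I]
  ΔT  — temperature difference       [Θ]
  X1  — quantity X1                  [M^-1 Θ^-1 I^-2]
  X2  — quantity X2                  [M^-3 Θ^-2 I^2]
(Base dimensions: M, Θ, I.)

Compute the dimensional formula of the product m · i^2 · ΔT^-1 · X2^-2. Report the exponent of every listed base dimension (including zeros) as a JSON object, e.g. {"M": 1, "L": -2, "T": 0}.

{"M": 7, "Θ": 3, "I": -2}

Exponent matrix [M,Θ,I] × [m,i,ΔT,X1,X2]:
  M: [ 1  0  0 -1 -3]
  Θ: [ 0  0  1 -1 -2]
  I: [ 0  1  0 -2  2]
  [M]: (1)·1+(2)·0+(-1)·0+(-2)·-3 = 7
  [Θ]: (1)·0+(2)·0+(-1)·1+(-2)·-2 = 3
  [I]: (1)·0+(2)·1+(-1)·0+(-2)·2 = -2
⇒ M^7 Θ^3 I^-2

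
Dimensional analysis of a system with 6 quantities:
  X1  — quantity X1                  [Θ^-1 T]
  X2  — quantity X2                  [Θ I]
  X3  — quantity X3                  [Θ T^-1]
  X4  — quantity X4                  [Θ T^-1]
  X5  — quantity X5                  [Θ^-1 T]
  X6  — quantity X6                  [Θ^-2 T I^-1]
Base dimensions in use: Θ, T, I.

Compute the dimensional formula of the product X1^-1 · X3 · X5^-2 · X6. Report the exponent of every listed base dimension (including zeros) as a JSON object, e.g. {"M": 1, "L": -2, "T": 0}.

{"Θ": 2, "T": -3, "I": -1}

Write exponents as rows Θ,T,I / cols X1,X2,X3,X4,X5,X6:
  Θ: [-1  1  1  1 -1 -2]
  T: [ 1  0 -1 -1  1  1]
  I: [ 0  1  0  0  0 -1]
  [Θ]: (-1)·-1+(1)·1+(-2)·-1+(1)·-2 = 2
  [T]: (-1)·1+(1)·-1+(-2)·1+(1)·1 = -3
  [I]: (-1)·0+(1)·0+(-2)·0+(1)·-1 = -1
⇒ Θ^2 T^-3 I^-1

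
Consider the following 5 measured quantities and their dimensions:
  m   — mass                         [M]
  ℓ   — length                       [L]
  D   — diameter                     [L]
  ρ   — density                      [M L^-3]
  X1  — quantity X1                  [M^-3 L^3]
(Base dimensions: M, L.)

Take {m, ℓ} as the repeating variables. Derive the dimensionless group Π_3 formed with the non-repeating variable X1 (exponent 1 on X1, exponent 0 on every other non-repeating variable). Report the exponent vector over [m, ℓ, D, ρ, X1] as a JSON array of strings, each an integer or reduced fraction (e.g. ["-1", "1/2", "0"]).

Write exponents as rows M,L / cols m,ℓ,D,ρ,X1:
  M: [ 1  0  0  1 -3]
  L: [ 0  1  1 -3  3]
Echelon form has 2 nonzero rows (pivots: m,ℓ)
Pivot set = {m,ℓ}, free = {D,ρ,X1}
RREF:
  r0: [   1    0    0    1   -3]
  r1: [   0    1    1   -3    3]
Fix exponent of X1 at 1, D at 0, ρ at 0; solve each RREF row for its pivot's exponent:
  r0: exp(m) + (-3)·1 = 0 ⇒ exp(m) = 3
  r1: exp(ℓ) + (3)·1 = 0 ⇒ exp(ℓ) = -3
Π_3 = m^3 · ℓ^-3 · X1

["3", "-3", "0", "0", "1"]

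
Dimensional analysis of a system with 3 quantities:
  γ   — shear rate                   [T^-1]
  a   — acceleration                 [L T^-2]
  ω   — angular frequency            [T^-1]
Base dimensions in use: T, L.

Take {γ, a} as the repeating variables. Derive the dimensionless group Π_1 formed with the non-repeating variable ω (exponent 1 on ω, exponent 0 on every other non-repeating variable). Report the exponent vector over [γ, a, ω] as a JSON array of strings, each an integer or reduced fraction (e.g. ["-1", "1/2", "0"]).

Write exponents as rows T,L / cols γ,a,ω:
  T: [-1 -2 -1]
  L: [ 0  1  0]
RREF → pivots at {γ,a} ⇒ r = 2
Pivot set = {γ,a}, free = {ω}
RREF:
  r0: [   1    0    1]
  r1: [   0    1    0]
Fix exponent of ω at 1; solve each RREF row for its pivot's exponent:
  r0: exp(γ) + (1)·1 = 0 ⇒ exp(γ) = -1
  r1: exp(a) + (0)·1 = 0 ⇒ exp(a) = 0
Π_1 = γ^-1 · ω

["-1", "0", "1"]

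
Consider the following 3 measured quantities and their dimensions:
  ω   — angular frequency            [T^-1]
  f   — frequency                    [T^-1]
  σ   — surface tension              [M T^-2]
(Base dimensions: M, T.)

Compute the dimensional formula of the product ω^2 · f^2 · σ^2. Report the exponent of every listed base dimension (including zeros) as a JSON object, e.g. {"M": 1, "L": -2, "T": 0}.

{"M": 2, "T": -8}

Write exponents as rows M,T / cols ω,f,σ:
  M: [ 0  0  1]
  T: [-1 -1 -2]
  [M]: (2)·0+(2)·0+(2)·1 = 2
  [T]: (2)·-1+(2)·-1+(2)·-2 = -8
⇒ M^2 T^-8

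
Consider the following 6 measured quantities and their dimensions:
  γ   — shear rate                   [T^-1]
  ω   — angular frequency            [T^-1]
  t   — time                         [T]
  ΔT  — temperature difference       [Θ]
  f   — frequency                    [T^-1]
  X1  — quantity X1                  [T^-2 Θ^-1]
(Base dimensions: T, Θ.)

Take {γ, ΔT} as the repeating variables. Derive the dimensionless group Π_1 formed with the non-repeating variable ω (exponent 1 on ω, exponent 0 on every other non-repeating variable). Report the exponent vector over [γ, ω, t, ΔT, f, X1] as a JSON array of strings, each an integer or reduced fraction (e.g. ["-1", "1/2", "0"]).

Dimensional matrix (T×Θ by γ×ω×t×ΔT×f×X1):
  T: [-1 -1  1  0 -1 -2]
  Θ: [ 0  0  0  1  0 -1]
Echelon form has 2 nonzero rows (pivots: γ,ΔT)
Repeat: γ,ΔT; free: ω,t,f,X1
RREF:
  r0: [   1    1   -1    0    1    2]
  r1: [   0    0    0    1    0   -1]
Fix exponent of ω at 1, t at 0, f at 0, X1 at 0; solve each RREF row for its pivot's exponent:
  r0: exp(γ) + (1)·1 = 0 ⇒ exp(γ) = -1
  r1: exp(ΔT) + (0)·1 = 0 ⇒ exp(ΔT) = 0
Π_1 = γ^-1 · ω

["-1", "1", "0", "0", "0", "0"]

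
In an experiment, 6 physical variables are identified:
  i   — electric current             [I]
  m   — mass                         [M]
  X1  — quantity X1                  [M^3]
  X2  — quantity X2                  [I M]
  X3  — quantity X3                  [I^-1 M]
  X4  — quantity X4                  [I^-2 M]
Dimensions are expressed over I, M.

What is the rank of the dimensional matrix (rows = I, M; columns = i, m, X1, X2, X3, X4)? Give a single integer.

2

Write exponents as rows I,M / cols i,m,X1,X2,X3,X4:
  I: [ 1  0  0  1 -1 -2]
  M: [ 0  1  3  1  1  1]
Echelon form has 2 nonzero rows (pivots: i,m)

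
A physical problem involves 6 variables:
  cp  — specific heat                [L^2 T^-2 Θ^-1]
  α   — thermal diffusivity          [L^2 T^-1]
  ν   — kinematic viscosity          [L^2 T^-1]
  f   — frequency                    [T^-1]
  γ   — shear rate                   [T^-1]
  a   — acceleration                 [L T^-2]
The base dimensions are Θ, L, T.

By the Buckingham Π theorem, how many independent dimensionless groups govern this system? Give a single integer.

Exponent matrix [Θ,L,T] × [cp,α,ν,f,γ,a]:
  Θ: [-1  0  0  0  0  0]
  L: [ 2  2  2  0  0  1]
  T: [-2 -1 -1 -1 -1 -2]
Echelon form has 3 nonzero rows (pivots: cp,α,f)
Π count = n − r = 6 − 3 = 3

3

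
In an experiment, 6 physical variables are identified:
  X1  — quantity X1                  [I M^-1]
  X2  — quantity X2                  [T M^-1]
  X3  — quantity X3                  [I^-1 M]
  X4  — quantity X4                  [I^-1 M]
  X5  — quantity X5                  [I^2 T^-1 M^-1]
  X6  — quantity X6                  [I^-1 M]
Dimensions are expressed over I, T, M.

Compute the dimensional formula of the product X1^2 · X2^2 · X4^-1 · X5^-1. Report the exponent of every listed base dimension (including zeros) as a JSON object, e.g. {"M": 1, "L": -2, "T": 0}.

{"I": 1, "T": 3, "M": -4}

Dimensional matrix (I×T×M by X1×X2×X3×X4×X5×X6):
  I: [ 1  0 -1 -1  2 -1]
  T: [ 0  1  0  0 -1  0]
  M: [-1 -1  1  1 -1  1]
  [I]: (2)·1+(2)·0+(-1)·-1+(-1)·2 = 1
  [T]: (2)·0+(2)·1+(-1)·0+(-1)·-1 = 3
  [M]: (2)·-1+(2)·-1+(-1)·1+(-1)·-1 = -4
⇒ I T^3 M^-4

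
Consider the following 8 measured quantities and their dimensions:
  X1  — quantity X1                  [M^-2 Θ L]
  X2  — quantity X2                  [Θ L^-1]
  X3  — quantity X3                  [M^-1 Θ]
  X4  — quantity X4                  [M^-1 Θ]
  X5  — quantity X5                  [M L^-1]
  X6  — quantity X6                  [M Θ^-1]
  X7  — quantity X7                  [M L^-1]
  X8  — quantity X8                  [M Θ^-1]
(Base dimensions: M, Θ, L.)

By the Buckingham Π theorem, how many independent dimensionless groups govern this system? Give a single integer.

6

Exponent matrix [M,Θ,L] × [X1,X2,X3,X4,X5,X6,X7,X8]:
  M: [-2  0 -1 -1  1  1  1  1]
  Θ: [ 1  1  1  1  0 -1  0 -1]
  L: [ 1 -1  0  0 -1  0 -1  0]
Row reduction gives pivot columns X1,X2; rank = 2
8 vars − rank 2 = 6 Π groups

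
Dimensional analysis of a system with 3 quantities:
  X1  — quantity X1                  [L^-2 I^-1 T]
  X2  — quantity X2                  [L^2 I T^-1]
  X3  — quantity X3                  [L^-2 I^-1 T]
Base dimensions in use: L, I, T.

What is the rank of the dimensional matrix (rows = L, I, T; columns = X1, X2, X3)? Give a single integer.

Exponent matrix [L,I,T] × [X1,X2,X3]:
  L: [-2  2 -2]
  I: [-1  1 -1]
  T: [ 1 -1  1]
Echelon form has 1 nonzero rows (pivots: X1)

1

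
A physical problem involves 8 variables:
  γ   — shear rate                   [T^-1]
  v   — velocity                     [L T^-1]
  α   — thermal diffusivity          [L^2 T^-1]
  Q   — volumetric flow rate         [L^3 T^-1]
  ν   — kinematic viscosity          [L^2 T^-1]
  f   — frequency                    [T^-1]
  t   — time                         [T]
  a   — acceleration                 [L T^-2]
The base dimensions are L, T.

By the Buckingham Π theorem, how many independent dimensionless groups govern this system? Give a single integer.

Write exponents as rows L,T / cols γ,v,α,Q,ν,f,t,a:
  L: [ 0  1  2  3  2  0  0  1]
  T: [-1 -1 -1 -1 -1 -1  1 -2]
Echelon form has 2 nonzero rows (pivots: γ,v)
n=8, r=2 ⇒ 6 dimensionless groups

6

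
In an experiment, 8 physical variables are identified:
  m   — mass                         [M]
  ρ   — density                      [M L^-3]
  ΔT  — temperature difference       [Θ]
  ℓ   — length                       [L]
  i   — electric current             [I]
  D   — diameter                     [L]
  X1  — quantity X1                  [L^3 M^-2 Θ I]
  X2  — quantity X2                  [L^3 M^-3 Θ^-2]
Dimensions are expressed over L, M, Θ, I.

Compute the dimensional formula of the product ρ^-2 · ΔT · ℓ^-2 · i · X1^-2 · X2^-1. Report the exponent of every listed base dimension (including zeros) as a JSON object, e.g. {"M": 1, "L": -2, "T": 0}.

Dimensional matrix (L×M×Θ×I by m×ρ×ΔT×ℓ×i×D×X1×X2):
  L: [ 0 -3  0  1  0  1  3  3]
  M: [ 1  1  0  0  0  0 -2 -3]
  Θ: [ 0  0  1  0  0  0  1 -2]
  I: [ 0  0  0  0  1  0  1  0]
  [L]: (-2)·-3+(1)·0+(-2)·1+(1)·0+(-2)·3+(-1)·3 = -5
  [M]: (-2)·1+(1)·0+(-2)·0+(1)·0+(-2)·-2+(-1)·-3 = 5
  [Θ]: (-2)·0+(1)·1+(-2)·0+(1)·0+(-2)·1+(-1)·-2 = 1
  [I]: (-2)·0+(1)·0+(-2)·0+(1)·1+(-2)·1+(-1)·0 = -1
⇒ L^-5 M^5 Θ I^-1

{"L": -5, "M": 5, "Θ": 1, "I": -1}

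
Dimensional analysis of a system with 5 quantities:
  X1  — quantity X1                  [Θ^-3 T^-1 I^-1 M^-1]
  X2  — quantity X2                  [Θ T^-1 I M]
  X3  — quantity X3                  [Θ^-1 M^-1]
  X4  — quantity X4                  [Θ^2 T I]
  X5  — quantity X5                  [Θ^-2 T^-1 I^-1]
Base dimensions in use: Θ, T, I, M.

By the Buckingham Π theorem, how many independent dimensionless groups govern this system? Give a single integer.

Exponent matrix [Θ,T,I,M] × [X1,X2,X3,X4,X5]:
  Θ: [-3  1 -1  2 -2]
  T: [-1 -1  0  1 -1]
  I: [-1  1  0  1 -1]
  M: [-1  1 -1  0  0]
RREF → pivots at {X1,X2,X3} ⇒ r = 3
5 vars − rank 3 = 2 Π groups

2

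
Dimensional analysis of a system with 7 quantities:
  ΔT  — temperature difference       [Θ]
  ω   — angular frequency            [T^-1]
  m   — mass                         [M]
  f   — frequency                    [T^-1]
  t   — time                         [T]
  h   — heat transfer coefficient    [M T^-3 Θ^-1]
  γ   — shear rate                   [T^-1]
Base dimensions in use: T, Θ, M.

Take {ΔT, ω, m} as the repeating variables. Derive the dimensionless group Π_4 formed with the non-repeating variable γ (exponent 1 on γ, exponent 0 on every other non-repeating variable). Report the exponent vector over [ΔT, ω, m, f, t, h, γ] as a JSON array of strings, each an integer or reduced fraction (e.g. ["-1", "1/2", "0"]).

["0", "-1", "0", "0", "0", "0", "1"]

Write exponents as rows T,Θ,M / cols ΔT,ω,m,f,t,h,γ:
  T: [ 0 -1  0 -1  1 -3 -1]
  Θ: [ 1  0  0  0  0 -1  0]
  M: [ 0  0  1  0  0  1  0]
Row reduction gives pivot columns ΔT,ω,m; rank = 3
Pivot set = {ΔT,ω,m}, free = {f,t,h,γ}
RREF:
  r0: [   1    0    0    0    0   -1    0]
  r1: [   0    1    0    1   -1    3    1]
  r2: [   0    0    1    0    0    1    0]
Fix exponent of γ at 1, f at 0, t at 0, h at 0; solve each RREF row for its pivot's exponent:
  r0: exp(ΔT) + (0)·1 = 0 ⇒ exp(ΔT) = 0
  r1: exp(ω) + (1)·1 = 0 ⇒ exp(ω) = -1
  r2: exp(m) + (0)·1 = 0 ⇒ exp(m) = 0
Π_4 = ω^-1 · γ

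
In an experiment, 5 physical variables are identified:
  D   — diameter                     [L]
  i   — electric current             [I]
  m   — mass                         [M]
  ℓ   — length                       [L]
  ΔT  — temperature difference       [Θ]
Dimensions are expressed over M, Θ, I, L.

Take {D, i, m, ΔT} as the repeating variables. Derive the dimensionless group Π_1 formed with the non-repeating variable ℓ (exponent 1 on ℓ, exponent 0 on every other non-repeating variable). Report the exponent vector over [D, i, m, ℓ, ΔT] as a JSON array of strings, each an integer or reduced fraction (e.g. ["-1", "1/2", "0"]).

["-1", "0", "0", "1", "0"]

Dimensional matrix (M×Θ×I×L by D×i×m×ℓ×ΔT):
  M: [ 0  0  1  0  0]
  Θ: [ 0  0  0  0  1]
  I: [ 0  1  0  0  0]
  L: [ 1  0  0  1  0]
Echelon form has 4 nonzero rows (pivots: D,i,m,ΔT)
Repeat: D,i,m,ΔT; free: ℓ
RREF:
  r0: [   1    0    0    1    0]
  r1: [   0    1    0    0    0]
  r2: [   0    0    1    0    0]
  r3: [   0    0    0    0    1]
Fix exponent of ℓ at 1; solve each RREF row for its pivot's exponent:
  r0: exp(D) + (1)·1 = 0 ⇒ exp(D) = -1
  r1: exp(i) + (0)·1 = 0 ⇒ exp(i) = 0
  r2: exp(m) + (0)·1 = 0 ⇒ exp(m) = 0
  r3: exp(ΔT) + (0)·1 = 0 ⇒ exp(ΔT) = 0
Π_1 = D^-1 · ℓ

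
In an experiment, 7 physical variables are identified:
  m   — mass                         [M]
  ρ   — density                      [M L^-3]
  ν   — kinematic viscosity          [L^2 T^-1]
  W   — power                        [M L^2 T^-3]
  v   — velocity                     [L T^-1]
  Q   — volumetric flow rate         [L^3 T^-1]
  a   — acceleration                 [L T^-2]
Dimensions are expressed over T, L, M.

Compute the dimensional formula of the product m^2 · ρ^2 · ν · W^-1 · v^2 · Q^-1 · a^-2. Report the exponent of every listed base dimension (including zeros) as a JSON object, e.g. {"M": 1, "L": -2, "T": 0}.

Exponent matrix [T,L,M] × [m,ρ,ν,W,v,Q,a]:
  T: [ 0  0 -1 -3 -1 -1 -2]
  L: [ 0 -3  2  2  1  3  1]
  M: [ 1  1  0  1  0  0  0]
  [T]: (2)·0+(2)·0+(1)·-1+(-1)·-3+(2)·-1+(-1)·-1+(-2)·-2 = 5
  [L]: (2)·0+(2)·-3+(1)·2+(-1)·2+(2)·1+(-1)·3+(-2)·1 = -9
  [M]: (2)·1+(2)·1+(1)·0+(-1)·1+(2)·0+(-1)·0+(-2)·0 = 3
⇒ T^5 L^-9 M^3

{"T": 5, "L": -9, "M": 3}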